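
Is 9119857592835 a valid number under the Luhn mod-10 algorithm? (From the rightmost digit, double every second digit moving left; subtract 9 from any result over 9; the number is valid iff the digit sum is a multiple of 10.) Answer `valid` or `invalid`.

valid

From the right, keep odd positions and double even positions (subtract 9 from any doubled value over 9):
  doubled (positions 2,4,...): 6 4 1 1 9 2 → sum 23
  kept (positions 1,3,...): 5 8 9 7 8 1 9 → sum 47
Total = 70.
70 mod 10 = 0, so the number is valid.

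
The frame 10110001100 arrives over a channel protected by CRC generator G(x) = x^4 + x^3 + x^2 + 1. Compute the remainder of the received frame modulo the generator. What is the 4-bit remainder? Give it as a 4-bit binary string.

0111

Modulo-2 division of 10110001100 by 11101:
  pos 0: 10110 XOR 11101 = 01011
  pos 1: 10110 XOR 11101 = 01011
  pos 2: 10110 XOR 11101 = 01011
  pos 3: 10111 XOR 11101 = 01010
  pos 4: 10101 XOR 11101 = 01000
  pos 5: 10000 XOR 11101 = 01101
  pos 6: 11010 XOR 11101 = 00111
Remainder = 0111 (nonzero — an error is detected).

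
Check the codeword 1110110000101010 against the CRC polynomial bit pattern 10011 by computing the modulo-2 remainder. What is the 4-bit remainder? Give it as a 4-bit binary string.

0000

Modulo-2 division of 1110110000101010 by 10011:
  pos 0: 11101 XOR 10011 = 01110
  pos 1: 11101 XOR 10011 = 01110
  pos 2: 11100 XOR 10011 = 01111
  pos 3: 11110 XOR 10011 = 01101
  pos 4: 11010 XOR 10011 = 01001
  pos 5: 10010 XOR 10011 = 00001
  pos 9: 11010 XOR 10011 = 01001
  pos 10: 10011 XOR 10011 = 00000
Remainder = 0000 (zero — the frame passes the CRC check).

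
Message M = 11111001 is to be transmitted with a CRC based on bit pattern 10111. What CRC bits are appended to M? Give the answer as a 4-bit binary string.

1111

Append 4 zeros: 111110010000. Divide by 10111 (XOR where the leading bit is 1):
  pos 0: 11111 XOR 10111 = 01000
  pos 1: 10000 XOR 10111 = 00111
  pos 3: 11101 XOR 10111 = 01010
  pos 4: 10100 XOR 10111 = 00011
  pos 7: 11000 XOR 10111 = 01111
Remainder (last 4 bits) = 1111. This is the CRC / FCS.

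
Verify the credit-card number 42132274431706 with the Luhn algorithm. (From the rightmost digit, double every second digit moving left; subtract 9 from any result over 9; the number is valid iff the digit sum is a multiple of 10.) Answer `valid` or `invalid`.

invalid

From the right, keep odd positions and double even positions (subtract 9 from any doubled value over 9):
  doubled (positions 2,4,...): 0 2 8 5 4 2 8 → sum 29
  kept (positions 1,3,...): 6 7 3 4 2 3 2 → sum 27
Total = 56.
56 mod 10 = 6, so the number is invalid.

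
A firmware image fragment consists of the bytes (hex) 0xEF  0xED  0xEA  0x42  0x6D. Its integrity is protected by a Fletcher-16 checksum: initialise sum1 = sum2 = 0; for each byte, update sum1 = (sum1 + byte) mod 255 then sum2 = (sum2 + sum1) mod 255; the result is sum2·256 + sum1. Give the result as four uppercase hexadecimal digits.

Running sums (mod 255):
  after byte 0 (0xEF): sum1=239, sum2=239
  after byte 1 (0xED): sum1=221, sum2=205
  after byte 2 (0xEA): sum1=200, sum2=150
  after byte 3 (0x42): sum1=11, sum2=161
  after byte 4 (0x6D): sum1=120, sum2=26
Checksum = sum2·256 + sum1 = 26·256 + 120 = 6776 = 0x1A78.

1A78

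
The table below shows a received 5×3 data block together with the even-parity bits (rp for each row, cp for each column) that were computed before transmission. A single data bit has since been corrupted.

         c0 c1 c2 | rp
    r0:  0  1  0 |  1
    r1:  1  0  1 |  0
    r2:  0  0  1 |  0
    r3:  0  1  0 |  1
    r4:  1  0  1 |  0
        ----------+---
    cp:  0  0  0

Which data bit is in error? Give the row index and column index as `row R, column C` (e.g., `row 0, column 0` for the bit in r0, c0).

Recompute each row's even parity and compare to rp:
  r0: data parity 1, sent rp 1 → ok
  r1: data parity 0, sent rp 0 → ok
  r2: data parity 1, sent rp 0 → mismatch
  r3: data parity 1, sent rp 1 → ok
  r4: data parity 0, sent rp 0 → ok
Recompute each column's even parity and compare to cp:
  c0: data parity 0, sent cp 0 → ok
  c1: data parity 0, sent cp 0 → ok
  c2: data parity 1, sent cp 0 → mismatch
Exactly one row (r2) and one column (c2) fail → the flipped bit is at their intersection.

row 2, column 2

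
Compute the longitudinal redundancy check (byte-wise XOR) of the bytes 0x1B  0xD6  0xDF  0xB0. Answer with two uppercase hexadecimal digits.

A2

XOR the bytes together:
  start with 0x1B
  0x1B ⊕ 0xD6 = 0xCD
  0xCD ⊕ 0xDF = 0x12
  0x12 ⊕ 0xB0 = 0xA2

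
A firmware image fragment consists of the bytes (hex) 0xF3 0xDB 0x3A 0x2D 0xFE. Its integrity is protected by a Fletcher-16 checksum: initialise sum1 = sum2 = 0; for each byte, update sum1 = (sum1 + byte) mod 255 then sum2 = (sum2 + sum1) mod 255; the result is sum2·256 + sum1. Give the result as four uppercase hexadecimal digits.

Running sums (mod 255):
  after byte 0 (0xF3): sum1=243, sum2=243
  after byte 1 (0xDB): sum1=207, sum2=195
  after byte 2 (0x3A): sum1=10, sum2=205
  after byte 3 (0x2D): sum1=55, sum2=5
  after byte 4 (0xFE): sum1=54, sum2=59
Checksum = sum2·256 + sum1 = 59·256 + 54 = 15158 = 0x3B36.

3B36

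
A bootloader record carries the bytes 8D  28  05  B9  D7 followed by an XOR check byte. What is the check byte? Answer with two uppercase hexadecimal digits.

CE

XOR the bytes together:
  start with 0x8D
  0x8D ⊕ 0x28 = 0xA5
  0xA5 ⊕ 0x05 = 0xA0
  0xA0 ⊕ 0xB9 = 0x19
  0x19 ⊕ 0xD7 = 0xCE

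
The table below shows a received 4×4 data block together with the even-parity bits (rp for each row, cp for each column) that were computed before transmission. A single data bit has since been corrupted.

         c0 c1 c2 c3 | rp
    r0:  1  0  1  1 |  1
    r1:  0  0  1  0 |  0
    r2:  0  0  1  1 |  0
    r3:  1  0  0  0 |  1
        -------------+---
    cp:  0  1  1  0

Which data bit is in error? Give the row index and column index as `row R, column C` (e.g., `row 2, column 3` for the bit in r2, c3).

row 1, column 1

Recompute each row's even parity and compare to rp:
  r0: data parity 1, sent rp 1 → ok
  r1: data parity 1, sent rp 0 → mismatch
  r2: data parity 0, sent rp 0 → ok
  r3: data parity 1, sent rp 1 → ok
Recompute each column's even parity and compare to cp:
  c0: data parity 0, sent cp 0 → ok
  c1: data parity 0, sent cp 1 → mismatch
  c2: data parity 1, sent cp 1 → ok
  c3: data parity 0, sent cp 0 → ok
Exactly one row (r1) and one column (c1) fail → the flipped bit is at their intersection.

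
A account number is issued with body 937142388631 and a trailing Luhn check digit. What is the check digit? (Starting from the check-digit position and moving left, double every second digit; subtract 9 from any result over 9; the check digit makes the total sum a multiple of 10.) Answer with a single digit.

Partial digits right→left: 1 3 6 8 8 3 2 4 1 7 3 9
Double every second digit counting from the check-digit position (so the 1st, 3rd, 5th, ... of the partial from the right).
  doubled (with −9 where >9): 2 3 7 4 2 6 → sum 24
  kept as-is: 3 8 3 4 7 9 → sum 34
Total = 24 + 34 = 58.
Check digit = (10 − (58 mod 10)) mod 10 = 2.

2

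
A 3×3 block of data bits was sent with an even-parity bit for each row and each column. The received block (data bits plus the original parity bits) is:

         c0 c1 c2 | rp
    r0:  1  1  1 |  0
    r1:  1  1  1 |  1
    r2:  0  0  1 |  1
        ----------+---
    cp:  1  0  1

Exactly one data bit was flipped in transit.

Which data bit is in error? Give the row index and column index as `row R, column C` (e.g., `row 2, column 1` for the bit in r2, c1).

Recompute each row's even parity and compare to rp:
  r0: data parity 1, sent rp 0 → mismatch
  r1: data parity 1, sent rp 1 → ok
  r2: data parity 1, sent rp 1 → ok
Recompute each column's even parity and compare to cp:
  c0: data parity 0, sent cp 1 → mismatch
  c1: data parity 0, sent cp 0 → ok
  c2: data parity 1, sent cp 1 → ok
Exactly one row (r0) and one column (c0) fail → the flipped bit is at their intersection.

row 0, column 0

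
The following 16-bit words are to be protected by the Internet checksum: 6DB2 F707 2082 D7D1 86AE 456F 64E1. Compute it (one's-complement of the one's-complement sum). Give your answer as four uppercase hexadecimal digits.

71F2

One's-complement addition (fold any carry out of bit 15 back into bit 0):
  0x6DB2 + 0xF707 = 0x164B9 → wrap carry → 0x64BA
  0x64BA + 0x2082 = 0x0853C
  0x853C + 0xD7D1 = 0x15D0D → wrap carry → 0x5D0E
  0x5D0E + 0x86AE = 0x0E3BC
  0xE3BC + 0x456F = 0x1292B → wrap carry → 0x292C
  0x292C + 0x64E1 = 0x08E0D
One's-complement sum = 0x8E0D.
Checksum = ~0x8E0D & 0xFFFF = 0x71F2.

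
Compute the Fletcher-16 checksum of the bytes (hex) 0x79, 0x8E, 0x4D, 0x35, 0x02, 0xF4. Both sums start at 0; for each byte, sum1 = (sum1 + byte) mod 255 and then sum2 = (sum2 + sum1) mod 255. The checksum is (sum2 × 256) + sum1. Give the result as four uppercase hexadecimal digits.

Running sums (mod 255):
  after byte 0 (0x79): sum1=121, sum2=121
  after byte 1 (0x8E): sum1=8, sum2=129
  after byte 2 (0x4D): sum1=85, sum2=214
  after byte 3 (0x35): sum1=138, sum2=97
  after byte 4 (0x02): sum1=140, sum2=237
  after byte 5 (0xF4): sum1=129, sum2=111
Checksum = sum2·256 + sum1 = 111·256 + 129 = 28545 = 0x6F81.

6F81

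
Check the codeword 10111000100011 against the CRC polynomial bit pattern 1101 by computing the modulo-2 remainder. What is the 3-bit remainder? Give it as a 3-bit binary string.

000

Modulo-2 division of 10111000100011 by 1101:
  pos 0: 1011 XOR 1101 = 0110
  pos 1: 1101 XOR 1101 = 0000
  pos 8: 1000 XOR 1101 = 0101
  pos 9: 1011 XOR 1101 = 0110
  pos 10: 1101 XOR 1101 = 0000
Remainder = 000 (zero — the frame passes the CRC check).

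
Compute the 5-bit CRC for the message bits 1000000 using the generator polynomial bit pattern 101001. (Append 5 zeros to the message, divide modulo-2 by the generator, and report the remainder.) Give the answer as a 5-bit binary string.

Append 5 zeros: 100000000000. Divide by 101001 (XOR where the leading bit is 1):
  pos 0: 100000 XOR 101001 = 001001
  pos 2: 100100 XOR 101001 = 001101
  pos 4: 110100 XOR 101001 = 011101
  pos 5: 111010 XOR 101001 = 010011
  pos 6: 100110 XOR 101001 = 001111
Remainder (last 5 bits) = 01111. This is the CRC / FCS.

01111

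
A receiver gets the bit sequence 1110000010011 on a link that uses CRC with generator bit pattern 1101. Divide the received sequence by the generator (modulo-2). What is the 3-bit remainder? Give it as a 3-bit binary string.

101

Modulo-2 division of 1110000010011 by 1101:
  pos 0: 1110 XOR 1101 = 0011
  pos 2: 1100 XOR 1101 = 0001
  pos 5: 1001 XOR 1101 = 0100
  pos 6: 1000 XOR 1101 = 0101
  pos 7: 1010 XOR 1101 = 0111
  pos 8: 1111 XOR 1101 = 0010
Remainder = 101 (nonzero — an error is detected).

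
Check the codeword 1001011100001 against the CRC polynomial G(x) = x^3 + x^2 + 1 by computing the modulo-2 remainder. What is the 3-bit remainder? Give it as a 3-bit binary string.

Modulo-2 division of 1001011100001 by 1101:
  pos 0: 1001 XOR 1101 = 0100
  pos 1: 1000 XOR 1101 = 0101
  pos 2: 1011 XOR 1101 = 0110
  pos 3: 1101 XOR 1101 = 0000
  pos 7: 1000 XOR 1101 = 0101
  pos 8: 1010 XOR 1101 = 0111
  pos 9: 1111 XOR 1101 = 0010
Remainder = 010 (nonzero — an error is detected).

010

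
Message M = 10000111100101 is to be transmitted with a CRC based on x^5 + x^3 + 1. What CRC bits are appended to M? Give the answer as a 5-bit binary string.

Append 5 zeros: 1000011110010100000. Divide by 101001 (XOR where the leading bit is 1):
  pos 0: 100001 XOR 101001 = 001000
  pos 2: 100011 XOR 101001 = 001010
  pos 4: 101010 XOR 101001 = 000011
  pos 8: 110101 XOR 101001 = 011100
  pos 9: 111000 XOR 101001 = 010001
  pos 10: 100010 XOR 101001 = 001011
  pos 12: 101100 XOR 101001 = 000101
Remainder (last 5 bits) = 01010. This is the CRC / FCS.

01010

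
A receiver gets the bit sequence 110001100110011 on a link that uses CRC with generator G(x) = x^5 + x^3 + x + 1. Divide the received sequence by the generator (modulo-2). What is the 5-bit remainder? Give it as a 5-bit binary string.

Modulo-2 division of 110001100110011 by 101011:
  pos 0: 110001 XOR 101011 = 011010
  pos 1: 110101 XOR 101011 = 011110
  pos 2: 111100 XOR 101011 = 010111
  pos 3: 101110 XOR 101011 = 000101
  pos 6: 101110 XOR 101011 = 000101
  pos 9: 101011 XOR 101011 = 000000
Remainder = 00000 (zero — the frame passes the CRC check).

00000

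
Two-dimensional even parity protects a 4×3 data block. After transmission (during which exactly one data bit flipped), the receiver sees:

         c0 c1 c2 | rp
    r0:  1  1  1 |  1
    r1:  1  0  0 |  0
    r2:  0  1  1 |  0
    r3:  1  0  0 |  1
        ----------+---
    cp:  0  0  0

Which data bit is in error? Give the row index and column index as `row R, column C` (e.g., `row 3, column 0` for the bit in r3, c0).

row 1, column 0

Recompute each row's even parity and compare to rp:
  r0: data parity 1, sent rp 1 → ok
  r1: data parity 1, sent rp 0 → mismatch
  r2: data parity 0, sent rp 0 → ok
  r3: data parity 1, sent rp 1 → ok
Recompute each column's even parity and compare to cp:
  c0: data parity 1, sent cp 0 → mismatch
  c1: data parity 0, sent cp 0 → ok
  c2: data parity 0, sent cp 0 → ok
Exactly one row (r1) and one column (c0) fail → the flipped bit is at their intersection.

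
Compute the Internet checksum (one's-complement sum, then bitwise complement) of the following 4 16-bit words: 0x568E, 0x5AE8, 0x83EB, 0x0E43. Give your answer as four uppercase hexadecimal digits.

BC5A

One's-complement addition (fold any carry out of bit 15 back into bit 0):
  0x568E + 0x5AE8 = 0x0B176
  0xB176 + 0x83EB = 0x13561 → wrap carry → 0x3562
  0x3562 + 0x0E43 = 0x043A5
One's-complement sum = 0x43A5.
Checksum = ~0x43A5 & 0xFFFF = 0xBC5A.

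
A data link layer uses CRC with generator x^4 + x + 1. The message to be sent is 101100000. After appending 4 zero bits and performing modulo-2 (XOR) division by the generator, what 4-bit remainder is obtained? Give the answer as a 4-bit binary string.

Append 4 zeros: 1011000000000. Divide by 10011 (XOR where the leading bit is 1):
  pos 0: 10110 XOR 10011 = 00101
  pos 2: 10100 XOR 10011 = 00111
  pos 4: 11100 XOR 10011 = 01111
  pos 5: 11110 XOR 10011 = 01101
  pos 6: 11010 XOR 10011 = 01001
  pos 7: 10010 XOR 10011 = 00001
Remainder (last 4 bits) = 0010. This is the CRC / FCS.

0010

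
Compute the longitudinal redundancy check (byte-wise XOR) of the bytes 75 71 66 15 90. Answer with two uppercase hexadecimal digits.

XOR the bytes together:
  start with 0x75
  0x75 ⊕ 0x71 = 0x04
  0x04 ⊕ 0x66 = 0x62
  0x62 ⊕ 0x15 = 0x77
  0x77 ⊕ 0x90 = 0xE7

E7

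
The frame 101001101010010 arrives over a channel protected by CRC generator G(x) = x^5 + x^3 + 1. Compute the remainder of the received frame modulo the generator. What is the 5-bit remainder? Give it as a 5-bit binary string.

11010

Modulo-2 division of 101001101010010 by 101001:
  pos 0: 101001 XOR 101001 = 000000
  pos 6: 101010 XOR 101001 = 000011
Remainder = 11010 (nonzero — an error is detected).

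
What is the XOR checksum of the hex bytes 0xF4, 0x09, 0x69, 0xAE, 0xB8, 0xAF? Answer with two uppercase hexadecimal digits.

XOR the bytes together:
  start with 0xF4
  0xF4 ⊕ 0x09 = 0xFD
  0xFD ⊕ 0x69 = 0x94
  0x94 ⊕ 0xAE = 0x3A
  0x3A ⊕ 0xB8 = 0x82
  0x82 ⊕ 0xAF = 0x2D

2D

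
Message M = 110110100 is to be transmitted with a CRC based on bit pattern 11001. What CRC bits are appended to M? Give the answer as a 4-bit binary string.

1010

Append 4 zeros: 1101101000000. Divide by 11001 (XOR where the leading bit is 1):
  pos 0: 11011 XOR 11001 = 00010
  pos 3: 10010 XOR 11001 = 01011
  pos 4: 10110 XOR 11001 = 01111
  pos 5: 11110 XOR 11001 = 00111
  pos 7: 11100 XOR 11001 = 00101
Remainder (last 4 bits) = 1010. This is the CRC / FCS.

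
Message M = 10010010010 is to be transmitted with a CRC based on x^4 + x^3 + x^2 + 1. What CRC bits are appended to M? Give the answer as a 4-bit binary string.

1001

Append 4 zeros: 100100100100000. Divide by 11101 (XOR where the leading bit is 1):
  pos 0: 10010 XOR 11101 = 01111
  pos 1: 11110 XOR 11101 = 00011
  pos 4: 11100 XOR 11101 = 00001
  pos 8: 11000 XOR 11101 = 00101
  pos 10: 10100 XOR 11101 = 01001
Remainder (last 4 bits) = 1001. This is the CRC / FCS.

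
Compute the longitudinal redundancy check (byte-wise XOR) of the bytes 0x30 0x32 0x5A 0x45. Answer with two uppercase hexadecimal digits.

1D

XOR the bytes together:
  start with 0x30
  0x30 ⊕ 0x32 = 0x02
  0x02 ⊕ 0x5A = 0x58
  0x58 ⊕ 0x45 = 0x1D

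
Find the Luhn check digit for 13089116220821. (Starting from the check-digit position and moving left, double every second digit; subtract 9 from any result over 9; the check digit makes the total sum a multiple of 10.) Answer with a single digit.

Partial digits right→left: 1 2 8 0 2 2 6 1 1 9 8 0 3 1
Double every second digit counting from the check-digit position (so the 1st, 3rd, 5th, ... of the partial from the right).
  doubled (with −9 where >9): 2 7 4 3 2 7 6 → sum 31
  kept as-is: 2 0 2 1 9 0 1 → sum 15
Total = 31 + 15 = 46.
Check digit = (10 − (46 mod 10)) mod 10 = 4.

4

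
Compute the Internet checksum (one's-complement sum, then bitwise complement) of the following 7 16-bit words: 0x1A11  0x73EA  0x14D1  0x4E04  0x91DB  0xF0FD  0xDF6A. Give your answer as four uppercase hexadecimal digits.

One's-complement addition (fold any carry out of bit 15 back into bit 0):
  0x1A11 + 0x73EA = 0x08DFB
  0x8DFB + 0x14D1 = 0x0A2CC
  0xA2CC + 0x4E04 = 0x0F0D0
  0xF0D0 + 0x91DB = 0x182AB → wrap carry → 0x82AC
  0x82AC + 0xF0FD = 0x173A9 → wrap carry → 0x73AA
  0x73AA + 0xDF6A = 0x15314 → wrap carry → 0x5315
One's-complement sum = 0x5315.
Checksum = ~0x5315 & 0xFFFF = 0xACEA.

ACEA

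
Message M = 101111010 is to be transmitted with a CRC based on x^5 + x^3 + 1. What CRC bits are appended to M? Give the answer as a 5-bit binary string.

11100

Append 5 zeros: 10111101000000. Divide by 101001 (XOR where the leading bit is 1):
  pos 0: 101111 XOR 101001 = 000110
  pos 3: 110010 XOR 101001 = 011011
  pos 4: 110110 XOR 101001 = 011111
  pos 5: 111110 XOR 101001 = 010111
  pos 6: 101110 XOR 101001 = 000111
Remainder (last 5 bits) = 11100. This is the CRC / FCS.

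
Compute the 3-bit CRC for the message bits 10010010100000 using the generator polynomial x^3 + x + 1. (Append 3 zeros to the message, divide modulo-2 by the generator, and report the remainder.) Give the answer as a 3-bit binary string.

Append 3 zeros: 10010010100000000. Divide by 1011 (XOR where the leading bit is 1):
  pos 0: 1001 XOR 1011 = 0010
  pos 2: 1000 XOR 1011 = 0011
  pos 4: 1110 XOR 1011 = 0101
  pos 5: 1011 XOR 1011 = 0000
Remainder (last 3 bits) = 000. This is the CRC / FCS.

000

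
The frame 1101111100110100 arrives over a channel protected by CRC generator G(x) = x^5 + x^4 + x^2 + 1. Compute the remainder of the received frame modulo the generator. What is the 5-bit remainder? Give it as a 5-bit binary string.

00000

Modulo-2 division of 1101111100110100 by 110101:
  pos 0: 110111 XOR 110101 = 000010
  pos 4: 101100 XOR 110101 = 011001
  pos 5: 110011 XOR 110101 = 000110
  pos 8: 110101 XOR 110101 = 000000
Remainder = 00000 (zero — the frame passes the CRC check).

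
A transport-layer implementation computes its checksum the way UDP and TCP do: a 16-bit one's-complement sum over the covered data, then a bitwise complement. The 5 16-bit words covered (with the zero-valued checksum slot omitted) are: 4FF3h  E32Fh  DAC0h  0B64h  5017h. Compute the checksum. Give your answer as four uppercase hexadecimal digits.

96A0

One's-complement addition (fold any carry out of bit 15 back into bit 0):
  0x4FF3 + 0xE32F = 0x13322 → wrap carry → 0x3323
  0x3323 + 0xDAC0 = 0x10DE3 → wrap carry → 0x0DE4
  0x0DE4 + 0x0B64 = 0x01948
  0x1948 + 0x5017 = 0x0695F
One's-complement sum = 0x695F.
Checksum = ~0x695F & 0xFFFF = 0x96A0.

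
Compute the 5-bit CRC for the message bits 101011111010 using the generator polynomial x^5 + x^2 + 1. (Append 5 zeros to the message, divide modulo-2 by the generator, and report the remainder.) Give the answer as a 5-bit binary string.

Append 5 zeros: 10101111101000000. Divide by 100101 (XOR where the leading bit is 1):
  pos 0: 101011 XOR 100101 = 001110
  pos 2: 111011 XOR 100101 = 011110
  pos 3: 111101 XOR 100101 = 011000
  pos 4: 110000 XOR 100101 = 010101
  pos 5: 101011 XOR 100101 = 001110
  pos 7: 111000 XOR 100101 = 011101
  pos 8: 111010 XOR 100101 = 011111
  pos 9: 111110 XOR 100101 = 011011
  pos 10: 110110 XOR 100101 = 010011
  pos 11: 100110 XOR 100101 = 000011
Remainder (last 5 bits) = 00011. This is the CRC / FCS.

00011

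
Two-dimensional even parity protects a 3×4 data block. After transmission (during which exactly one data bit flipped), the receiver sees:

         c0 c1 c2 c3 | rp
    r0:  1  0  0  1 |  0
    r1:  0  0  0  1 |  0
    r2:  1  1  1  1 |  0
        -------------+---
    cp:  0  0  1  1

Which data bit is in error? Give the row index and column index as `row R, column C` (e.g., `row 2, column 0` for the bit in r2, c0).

row 1, column 1

Recompute each row's even parity and compare to rp:
  r0: data parity 0, sent rp 0 → ok
  r1: data parity 1, sent rp 0 → mismatch
  r2: data parity 0, sent rp 0 → ok
Recompute each column's even parity and compare to cp:
  c0: data parity 0, sent cp 0 → ok
  c1: data parity 1, sent cp 0 → mismatch
  c2: data parity 1, sent cp 1 → ok
  c3: data parity 1, sent cp 1 → ok
Exactly one row (r1) and one column (c1) fail → the flipped bit is at their intersection.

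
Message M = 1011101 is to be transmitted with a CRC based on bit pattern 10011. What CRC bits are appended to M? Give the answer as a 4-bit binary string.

0110

Append 4 zeros: 10111010000. Divide by 10011 (XOR where the leading bit is 1):
  pos 0: 10111 XOR 10011 = 00100
  pos 2: 10001 XOR 10011 = 00010
  pos 5: 10000 XOR 10011 = 00011
Remainder (last 4 bits) = 0110. This is the CRC / FCS.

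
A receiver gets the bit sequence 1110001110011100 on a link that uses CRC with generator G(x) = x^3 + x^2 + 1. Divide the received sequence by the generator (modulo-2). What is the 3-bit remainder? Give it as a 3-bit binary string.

100

Modulo-2 division of 1110001110011100 by 1101:
  pos 0: 1110 XOR 1101 = 0011
  pos 2: 1100 XOR 1101 = 0001
  pos 5: 1111 XOR 1101 = 0010
  pos 7: 1000 XOR 1101 = 0101
  pos 8: 1011 XOR 1101 = 0110
  pos 9: 1101 XOR 1101 = 0000
Remainder = 100 (nonzero — an error is detected).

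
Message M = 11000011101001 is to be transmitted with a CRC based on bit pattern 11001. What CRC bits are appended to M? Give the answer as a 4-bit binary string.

Append 4 zeros: 110000111010010000. Divide by 11001 (XOR where the leading bit is 1):
  pos 0: 11000 XOR 11001 = 00001
  pos 4: 10111 XOR 11001 = 01110
  pos 5: 11100 XOR 11001 = 00101
  pos 7: 10110 XOR 11001 = 01111
  pos 8: 11110 XOR 11001 = 00111
  pos 10: 11110 XOR 11001 = 00111
  pos 12: 11100 XOR 11001 = 00101
Remainder (last 4 bits) = 1010. This is the CRC / FCS.

1010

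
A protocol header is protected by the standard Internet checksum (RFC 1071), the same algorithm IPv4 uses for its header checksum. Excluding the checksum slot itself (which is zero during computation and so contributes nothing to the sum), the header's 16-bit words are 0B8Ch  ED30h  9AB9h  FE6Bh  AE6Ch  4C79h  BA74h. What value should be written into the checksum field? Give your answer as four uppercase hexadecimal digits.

One's-complement addition (fold any carry out of bit 15 back into bit 0):
  0x0B8C + 0xED30 = 0x0F8BC
  0xF8BC + 0x9AB9 = 0x19375 → wrap carry → 0x9376
  0x9376 + 0xFE6B = 0x191E1 → wrap carry → 0x91E2
  0x91E2 + 0xAE6C = 0x1404E → wrap carry → 0x404F
  0x404F + 0x4C79 = 0x08CC8
  0x8CC8 + 0xBA74 = 0x1473C → wrap carry → 0x473D
One's-complement sum = 0x473D.
Checksum = ~0x473D & 0xFFFF = 0xB8C2.

B8C2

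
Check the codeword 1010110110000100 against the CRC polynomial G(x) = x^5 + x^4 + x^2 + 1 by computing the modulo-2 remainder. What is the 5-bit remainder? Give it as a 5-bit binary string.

Modulo-2 division of 1010110110000100 by 110101:
  pos 0: 101011 XOR 110101 = 011110
  pos 1: 111100 XOR 110101 = 001001
  pos 3: 100111 XOR 110101 = 010010
  pos 4: 100100 XOR 110101 = 010001
  pos 5: 100010 XOR 110101 = 010111
  pos 6: 101110 XOR 110101 = 011011
  pos 7: 110110 XOR 110101 = 000011
Remainder = 11100 (nonzero — an error is detected).

11100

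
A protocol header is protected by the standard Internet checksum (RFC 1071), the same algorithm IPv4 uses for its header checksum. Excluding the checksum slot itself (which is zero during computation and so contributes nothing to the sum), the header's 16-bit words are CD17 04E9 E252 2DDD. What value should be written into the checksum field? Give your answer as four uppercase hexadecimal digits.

1DCF

One's-complement addition (fold any carry out of bit 15 back into bit 0):
  0xCD17 + 0x04E9 = 0x0D200
  0xD200 + 0xE252 = 0x1B452 → wrap carry → 0xB453
  0xB453 + 0x2DDD = 0x0E230
One's-complement sum = 0xE230.
Checksum = ~0xE230 & 0xFFFF = 0x1DCF.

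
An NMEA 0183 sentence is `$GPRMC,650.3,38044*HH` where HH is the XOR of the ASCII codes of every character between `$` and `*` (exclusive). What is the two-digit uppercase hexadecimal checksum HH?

5E

XOR the ASCII codes of the payload characters:
  'G' = 0x47 → acc = 0x47
  'P' = 0x50 → acc = 0x17
  'R' = 0x52 → acc = 0x45
  'M' = 0x4D → acc = 0x08
  'C' = 0x43 → acc = 0x4B
  ',' = 0x2C → acc = 0x67
  '6' = 0x36 → acc = 0x51
  '5' = 0x35 → acc = 0x64
  '0' = 0x30 → acc = 0x54
  '.' = 0x2E → acc = 0x7A
  '3' = 0x33 → acc = 0x49
  ',' = 0x2C → acc = 0x65
  '3' = 0x33 → acc = 0x56
  '8' = 0x38 → acc = 0x6E
  '0' = 0x30 → acc = 0x5E
  '4' = 0x34 → acc = 0x6A
  '4' = 0x34 → acc = 0x5E
Checksum = 0x5E.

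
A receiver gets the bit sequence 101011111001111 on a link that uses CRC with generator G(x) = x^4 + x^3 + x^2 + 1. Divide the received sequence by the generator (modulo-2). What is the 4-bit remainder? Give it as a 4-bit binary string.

1000

Modulo-2 division of 101011111001111 by 11101:
  pos 0: 10101 XOR 11101 = 01000
  pos 1: 10001 XOR 11101 = 01100
  pos 2: 11001 XOR 11101 = 00100
  pos 4: 10011 XOR 11101 = 01110
  pos 5: 11100 XOR 11101 = 00001
  pos 9: 10111 XOR 11101 = 01010
  pos 10: 10101 XOR 11101 = 01000
Remainder = 1000 (nonzero — an error is detected).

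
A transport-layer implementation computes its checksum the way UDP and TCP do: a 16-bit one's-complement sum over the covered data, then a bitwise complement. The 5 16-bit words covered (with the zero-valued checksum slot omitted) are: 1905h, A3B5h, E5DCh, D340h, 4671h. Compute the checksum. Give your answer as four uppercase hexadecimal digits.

43B6

One's-complement addition (fold any carry out of bit 15 back into bit 0):
  0x1905 + 0xA3B5 = 0x0BCBA
  0xBCBA + 0xE5DC = 0x1A296 → wrap carry → 0xA297
  0xA297 + 0xD340 = 0x175D7 → wrap carry → 0x75D8
  0x75D8 + 0x4671 = 0x0BC49
One's-complement sum = 0xBC49.
Checksum = ~0xBC49 & 0xFFFF = 0x43B6.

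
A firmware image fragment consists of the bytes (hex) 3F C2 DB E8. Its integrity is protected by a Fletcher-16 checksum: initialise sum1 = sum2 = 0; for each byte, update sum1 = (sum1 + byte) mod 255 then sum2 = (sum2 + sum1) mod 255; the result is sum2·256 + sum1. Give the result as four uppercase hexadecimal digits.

Running sums (mod 255):
  after byte 0 (3F): sum1=63, sum2=63
  after byte 1 (C2): sum1=2, sum2=65
  after byte 2 (DB): sum1=221, sum2=31
  after byte 3 (E8): sum1=198, sum2=229
Checksum = sum2·256 + sum1 = 229·256 + 198 = 58822 = 0xE5C6.

E5C6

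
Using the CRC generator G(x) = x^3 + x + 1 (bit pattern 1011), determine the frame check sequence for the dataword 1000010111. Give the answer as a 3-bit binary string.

100

Append 3 zeros: 1000010111000. Divide by 1011 (XOR where the leading bit is 1):
  pos 0: 1000 XOR 1011 = 0011
  pos 2: 1101 XOR 1011 = 0110
  pos 3: 1100 XOR 1011 = 0111
  pos 4: 1111 XOR 1011 = 0100
  pos 5: 1001 XOR 1011 = 0010
  pos 7: 1010 XOR 1011 = 0001
Remainder (last 3 bits) = 100. This is the CRC / FCS.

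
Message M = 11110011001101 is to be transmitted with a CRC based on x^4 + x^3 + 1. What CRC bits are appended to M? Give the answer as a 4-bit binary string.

1101

Append 4 zeros: 111100110011010000. Divide by 11001 (XOR where the leading bit is 1):
  pos 0: 11110 XOR 11001 = 00111
  pos 2: 11101 XOR 11001 = 00100
  pos 4: 10010 XOR 11001 = 01011
  pos 5: 10110 XOR 11001 = 01111
  pos 6: 11111 XOR 11001 = 00110
  pos 8: 11010 XOR 11001 = 00011
  pos 11: 11100 XOR 11001 = 00101
  pos 13: 10100 XOR 11001 = 01101
Remainder (last 4 bits) = 1101. This is the CRC / FCS.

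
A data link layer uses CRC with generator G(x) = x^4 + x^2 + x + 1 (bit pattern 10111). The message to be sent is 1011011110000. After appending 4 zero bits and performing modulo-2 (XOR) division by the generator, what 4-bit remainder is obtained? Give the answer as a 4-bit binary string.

Append 4 zeros: 10110111100000000. Divide by 10111 (XOR where the leading bit is 1):
  pos 0: 10110 XOR 10111 = 00001
  pos 4: 11111 XOR 10111 = 01000
  pos 5: 10000 XOR 10111 = 00111
  pos 7: 11100 XOR 10111 = 01011
  pos 8: 10110 XOR 10111 = 00001
  pos 12: 10000 XOR 10111 = 00111
Remainder (last 4 bits) = 0111. This is the CRC / FCS.

0111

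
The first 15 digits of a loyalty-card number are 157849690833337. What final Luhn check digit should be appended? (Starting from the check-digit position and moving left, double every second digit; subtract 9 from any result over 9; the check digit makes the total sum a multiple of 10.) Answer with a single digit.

0

Partial digits right→left: 7 3 3 3 3 8 0 9 6 9 4 8 7 5 1
Double every second digit counting from the check-digit position (so the 1st, 3rd, 5th, ... of the partial from the right).
  doubled (with −9 where >9): 5 6 6 0 3 8 5 2 → sum 35
  kept as-is: 3 3 8 9 9 8 5 → sum 45
Total = 35 + 45 = 80.
Check digit = (10 − (80 mod 10)) mod 10 = 0.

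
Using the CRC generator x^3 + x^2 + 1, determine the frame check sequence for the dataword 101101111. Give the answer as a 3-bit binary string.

Append 3 zeros: 101101111000. Divide by 1101 (XOR where the leading bit is 1):
  pos 0: 1011 XOR 1101 = 0110
  pos 1: 1100 XOR 1101 = 0001
  pos 4: 1111 XOR 1101 = 0010
  pos 6: 1010 XOR 1101 = 0111
  pos 7: 1110 XOR 1101 = 0011
Remainder (last 3 bits) = 110. This is the CRC / FCS.

110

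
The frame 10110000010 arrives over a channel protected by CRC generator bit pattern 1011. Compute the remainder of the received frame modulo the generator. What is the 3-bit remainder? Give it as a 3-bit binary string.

Modulo-2 division of 10110000010 by 1011:
  pos 0: 1011 XOR 1011 = 0000
Remainder = 010 (nonzero — an error is detected).

010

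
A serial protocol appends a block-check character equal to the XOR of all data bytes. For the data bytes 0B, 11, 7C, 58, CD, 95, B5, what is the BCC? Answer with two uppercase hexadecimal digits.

D3

XOR the bytes together:
  start with 0x0B
  0x0B ⊕ 0x11 = 0x1A
  0x1A ⊕ 0x7C = 0x66
  0x66 ⊕ 0x58 = 0x3E
  0x3E ⊕ 0xCD = 0xF3
  0xF3 ⊕ 0x95 = 0x66
  0x66 ⊕ 0xB5 = 0xD3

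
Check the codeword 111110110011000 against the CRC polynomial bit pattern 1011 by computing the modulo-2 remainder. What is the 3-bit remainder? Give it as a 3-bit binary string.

Modulo-2 division of 111110110011000 by 1011:
  pos 0: 1111 XOR 1011 = 0100
  pos 1: 1001 XOR 1011 = 0010
  pos 3: 1001 XOR 1011 = 0010
  pos 5: 1010 XOR 1011 = 0001
  pos 8: 1011 XOR 1011 = 0000
Remainder = 000 (zero — the frame passes the CRC check).

000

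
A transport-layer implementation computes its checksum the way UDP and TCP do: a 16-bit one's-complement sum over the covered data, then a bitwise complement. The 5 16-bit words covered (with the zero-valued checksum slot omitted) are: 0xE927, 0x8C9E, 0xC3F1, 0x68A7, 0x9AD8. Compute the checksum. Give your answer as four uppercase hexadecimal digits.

C2C7

One's-complement addition (fold any carry out of bit 15 back into bit 0):
  0xE927 + 0x8C9E = 0x175C5 → wrap carry → 0x75C6
  0x75C6 + 0xC3F1 = 0x139B7 → wrap carry → 0x39B8
  0x39B8 + 0x68A7 = 0x0A25F
  0xA25F + 0x9AD8 = 0x13D37 → wrap carry → 0x3D38
One's-complement sum = 0x3D38.
Checksum = ~0x3D38 & 0xFFFF = 0xC2C7.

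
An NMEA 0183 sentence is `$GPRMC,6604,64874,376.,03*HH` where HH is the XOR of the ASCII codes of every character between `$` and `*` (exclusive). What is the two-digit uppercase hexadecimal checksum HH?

69

XOR the ASCII codes of the payload characters:
  'G' = 0x47 → acc = 0x47
  'P' = 0x50 → acc = 0x17
  'R' = 0x52 → acc = 0x45
  'M' = 0x4D → acc = 0x08
  'C' = 0x43 → acc = 0x4B
  ',' = 0x2C → acc = 0x67
  '6' = 0x36 → acc = 0x51
  '6' = 0x36 → acc = 0x67
  '0' = 0x30 → acc = 0x57
  '4' = 0x34 → acc = 0x63
  ',' = 0x2C → acc = 0x4F
  '6' = 0x36 → acc = 0x79
  '4' = 0x34 → acc = 0x4D
  '8' = 0x38 → acc = 0x75
  '7' = 0x37 → acc = 0x42
  '4' = 0x34 → acc = 0x76
  ',' = 0x2C → acc = 0x5A
  '3' = 0x33 → acc = 0x69
  '7' = 0x37 → acc = 0x5E
  '6' = 0x36 → acc = 0x68
  '.' = 0x2E → acc = 0x46
  ',' = 0x2C → acc = 0x6A
  '0' = 0x30 → acc = 0x5A
  '3' = 0x33 → acc = 0x69
Checksum = 0x69.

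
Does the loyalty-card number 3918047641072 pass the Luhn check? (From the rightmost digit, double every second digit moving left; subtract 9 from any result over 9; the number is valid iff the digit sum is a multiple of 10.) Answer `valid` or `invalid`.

invalid

From the right, keep odd positions and double even positions (subtract 9 from any doubled value over 9):
  doubled (positions 2,4,...): 5 2 3 8 7 9 → sum 34
  kept (positions 1,3,...): 2 0 4 7 0 1 3 → sum 17
Total = 51.
51 mod 10 = 1, so the number is invalid.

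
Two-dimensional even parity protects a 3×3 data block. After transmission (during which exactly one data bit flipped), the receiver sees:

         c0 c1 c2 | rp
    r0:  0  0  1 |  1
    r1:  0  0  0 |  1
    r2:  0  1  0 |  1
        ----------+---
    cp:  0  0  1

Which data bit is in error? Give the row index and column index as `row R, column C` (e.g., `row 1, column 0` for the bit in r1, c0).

row 1, column 1

Recompute each row's even parity and compare to rp:
  r0: data parity 1, sent rp 1 → ok
  r1: data parity 0, sent rp 1 → mismatch
  r2: data parity 1, sent rp 1 → ok
Recompute each column's even parity and compare to cp:
  c0: data parity 0, sent cp 0 → ok
  c1: data parity 1, sent cp 0 → mismatch
  c2: data parity 1, sent cp 1 → ok
Exactly one row (r1) and one column (c1) fail → the flipped bit is at their intersection.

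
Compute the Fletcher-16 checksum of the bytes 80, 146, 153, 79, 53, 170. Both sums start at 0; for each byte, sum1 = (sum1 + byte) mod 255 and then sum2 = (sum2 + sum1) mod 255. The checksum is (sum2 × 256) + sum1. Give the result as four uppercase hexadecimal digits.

28AB

Running sums (mod 255):
  after byte 0 (80): sum1=80, sum2=80
  after byte 1 (146): sum1=226, sum2=51
  after byte 2 (153): sum1=124, sum2=175
  after byte 3 (79): sum1=203, sum2=123
  after byte 4 (53): sum1=1, sum2=124
  after byte 5 (170): sum1=171, sum2=40
Checksum = sum2·256 + sum1 = 40·256 + 171 = 10411 = 0x28AB.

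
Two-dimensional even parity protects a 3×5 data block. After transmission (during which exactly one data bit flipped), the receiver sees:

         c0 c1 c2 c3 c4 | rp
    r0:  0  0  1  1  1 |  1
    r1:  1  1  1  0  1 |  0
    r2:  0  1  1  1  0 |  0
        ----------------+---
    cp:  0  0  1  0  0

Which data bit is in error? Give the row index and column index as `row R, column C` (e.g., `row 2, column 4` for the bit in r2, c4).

row 2, column 0

Recompute each row's even parity and compare to rp:
  r0: data parity 1, sent rp 1 → ok
  r1: data parity 0, sent rp 0 → ok
  r2: data parity 1, sent rp 0 → mismatch
Recompute each column's even parity and compare to cp:
  c0: data parity 1, sent cp 0 → mismatch
  c1: data parity 0, sent cp 0 → ok
  c2: data parity 1, sent cp 1 → ok
  c3: data parity 0, sent cp 0 → ok
  c4: data parity 0, sent cp 0 → ok
Exactly one row (r2) and one column (c0) fail → the flipped bit is at their intersection.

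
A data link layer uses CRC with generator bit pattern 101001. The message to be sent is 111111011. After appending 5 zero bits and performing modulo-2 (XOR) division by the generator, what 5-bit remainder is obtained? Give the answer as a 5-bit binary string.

Append 5 zeros: 11111101100000. Divide by 101001 (XOR where the leading bit is 1):
  pos 0: 111111 XOR 101001 = 010110
  pos 1: 101100 XOR 101001 = 000101
  pos 4: 101110 XOR 101001 = 000111
  pos 7: 111000 XOR 101001 = 010001
  pos 8: 100010 XOR 101001 = 001011
Remainder (last 5 bits) = 01011. This is the CRC / FCS.

01011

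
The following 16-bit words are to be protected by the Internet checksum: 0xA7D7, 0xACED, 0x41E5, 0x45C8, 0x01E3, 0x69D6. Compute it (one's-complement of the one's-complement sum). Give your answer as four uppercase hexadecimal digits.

One's-complement addition (fold any carry out of bit 15 back into bit 0):
  0xA7D7 + 0xACED = 0x154C4 → wrap carry → 0x54C5
  0x54C5 + 0x41E5 = 0x096AA
  0x96AA + 0x45C8 = 0x0DC72
  0xDC72 + 0x01E3 = 0x0DE55
  0xDE55 + 0x69D6 = 0x1482B → wrap carry → 0x482C
One's-complement sum = 0x482C.
Checksum = ~0x482C & 0xFFFF = 0xB7D3.

B7D3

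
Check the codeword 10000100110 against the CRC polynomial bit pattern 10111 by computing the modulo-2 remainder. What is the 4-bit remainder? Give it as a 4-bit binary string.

0000

Modulo-2 division of 10000100110 by 10111:
  pos 0: 10000 XOR 10111 = 00111
  pos 2: 11110 XOR 10111 = 01001
  pos 3: 10010 XOR 10111 = 00101
  pos 5: 10111 XOR 10111 = 00000
Remainder = 0000 (zero — the frame passes the CRC check).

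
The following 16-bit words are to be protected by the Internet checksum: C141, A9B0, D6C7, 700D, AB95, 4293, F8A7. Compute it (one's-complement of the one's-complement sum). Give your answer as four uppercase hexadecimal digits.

6767

One's-complement addition (fold any carry out of bit 15 back into bit 0):
  0xC141 + 0xA9B0 = 0x16AF1 → wrap carry → 0x6AF2
  0x6AF2 + 0xD6C7 = 0x141B9 → wrap carry → 0x41BA
  0x41BA + 0x700D = 0x0B1C7
  0xB1C7 + 0xAB95 = 0x15D5C → wrap carry → 0x5D5D
  0x5D5D + 0x4293 = 0x09FF0
  0x9FF0 + 0xF8A7 = 0x19897 → wrap carry → 0x9898
One's-complement sum = 0x9898.
Checksum = ~0x9898 & 0xFFFF = 0x6767.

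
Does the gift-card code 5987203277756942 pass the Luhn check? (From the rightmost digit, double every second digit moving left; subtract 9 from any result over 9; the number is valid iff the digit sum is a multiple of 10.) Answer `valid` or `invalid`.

From the right, keep odd positions and double even positions (subtract 9 from any doubled value over 9):
  doubled (positions 2,4,...): 8 3 5 5 6 4 7 1 → sum 39
  kept (positions 1,3,...): 2 9 5 7 2 0 7 9 → sum 41
Total = 80.
80 mod 10 = 0, so the number is valid.

valid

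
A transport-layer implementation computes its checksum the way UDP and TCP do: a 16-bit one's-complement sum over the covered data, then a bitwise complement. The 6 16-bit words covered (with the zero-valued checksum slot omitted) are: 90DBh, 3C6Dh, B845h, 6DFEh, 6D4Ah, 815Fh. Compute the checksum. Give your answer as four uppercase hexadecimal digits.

1DC9

One's-complement addition (fold any carry out of bit 15 back into bit 0):
  0x90DB + 0x3C6D = 0x0CD48
  0xCD48 + 0xB845 = 0x1858D → wrap carry → 0x858E
  0x858E + 0x6DFE = 0x0F38C
  0xF38C + 0x6D4A = 0x160D6 → wrap carry → 0x60D7
  0x60D7 + 0x815F = 0x0E236
One's-complement sum = 0xE236.
Checksum = ~0xE236 & 0xFFFF = 0x1DC9.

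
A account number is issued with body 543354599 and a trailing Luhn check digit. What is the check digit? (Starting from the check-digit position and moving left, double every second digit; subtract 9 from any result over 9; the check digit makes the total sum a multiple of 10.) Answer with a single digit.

Partial digits right→left: 9 9 5 4 5 3 3 4 5
Double every second digit counting from the check-digit position (so the 1st, 3rd, 5th, ... of the partial from the right).
  doubled (with −9 where >9): 9 1 1 6 1 → sum 18
  kept as-is: 9 4 3 4 → sum 20
Total = 18 + 20 = 38.
Check digit = (10 − (38 mod 10)) mod 10 = 2.

2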